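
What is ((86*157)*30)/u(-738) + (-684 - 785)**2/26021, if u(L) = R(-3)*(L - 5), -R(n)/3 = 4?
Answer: 2481703878/19333603 ≈ 128.36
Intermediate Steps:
R(n) = -12 (R(n) = -3*4 = -12)
u(L) = 60 - 12*L (u(L) = -12*(L - 5) = -12*(-5 + L) = 60 - 12*L)
((86*157)*30)/u(-738) + (-684 - 785)**2/26021 = ((86*157)*30)/(60 - 12*(-738)) + (-684 - 785)**2/26021 = (13502*30)/(60 + 8856) + (-1469)**2*(1/26021) = 405060/8916 + 2157961*(1/26021) = 405060*(1/8916) + 2157961/26021 = 33755/743 + 2157961/26021 = 2481703878/19333603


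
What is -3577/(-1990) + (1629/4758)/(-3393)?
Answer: 1603985198/892398585 ≈ 1.7974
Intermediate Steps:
-3577/(-1990) + (1629/4758)/(-3393) = -3577*(-1/1990) + (1629*(1/4758))*(-1/3393) = 3577/1990 + (543/1586)*(-1/3393) = 3577/1990 - 181/1793766 = 1603985198/892398585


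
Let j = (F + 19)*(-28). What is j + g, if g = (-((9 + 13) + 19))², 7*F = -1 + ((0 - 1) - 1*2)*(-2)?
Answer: 1129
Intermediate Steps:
F = 5/7 (F = (-1 + ((0 - 1) - 1*2)*(-2))/7 = (-1 + (-1 - 2)*(-2))/7 = (-1 - 3*(-2))/7 = (-1 + 6)/7 = (⅐)*5 = 5/7 ≈ 0.71429)
j = -552 (j = (5/7 + 19)*(-28) = (138/7)*(-28) = -552)
g = 1681 (g = (-(22 + 19))² = (-1*41)² = (-41)² = 1681)
j + g = -552 + 1681 = 1129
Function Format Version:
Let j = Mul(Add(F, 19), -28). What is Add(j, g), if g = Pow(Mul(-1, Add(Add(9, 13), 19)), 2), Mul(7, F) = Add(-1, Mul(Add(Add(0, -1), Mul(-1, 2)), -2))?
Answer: 1129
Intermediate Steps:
F = Rational(5, 7) (F = Mul(Rational(1, 7), Add(-1, Mul(Add(Add(0, -1), Mul(-1, 2)), -2))) = Mul(Rational(1, 7), Add(-1, Mul(Add(-1, -2), -2))) = Mul(Rational(1, 7), Add(-1, Mul(-3, -2))) = Mul(Rational(1, 7), Add(-1, 6)) = Mul(Rational(1, 7), 5) = Rational(5, 7) ≈ 0.71429)
j = -552 (j = Mul(Add(Rational(5, 7), 19), -28) = Mul(Rational(138, 7), -28) = -552)
g = 1681 (g = Pow(Mul(-1, Add(22, 19)), 2) = Pow(Mul(-1, 41), 2) = Pow(-41, 2) = 1681)
Add(j, g) = Add(-552, 1681) = 1129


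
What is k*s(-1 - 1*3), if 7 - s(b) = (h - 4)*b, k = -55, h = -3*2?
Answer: 1815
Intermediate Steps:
h = -6
s(b) = 7 + 10*b (s(b) = 7 - (-6 - 4)*b = 7 - (-10)*b = 7 + 10*b)
k*s(-1 - 1*3) = -55*(7 + 10*(-1 - 1*3)) = -55*(7 + 10*(-1 - 3)) = -55*(7 + 10*(-4)) = -55*(7 - 40) = -55*(-33) = 1815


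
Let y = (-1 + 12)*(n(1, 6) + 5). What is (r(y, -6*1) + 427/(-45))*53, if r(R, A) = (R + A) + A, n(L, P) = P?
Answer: 237334/45 ≈ 5274.1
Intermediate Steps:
y = 121 (y = (-1 + 12)*(6 + 5) = 11*11 = 121)
r(R, A) = R + 2*A (r(R, A) = (A + R) + A = R + 2*A)
(r(y, -6*1) + 427/(-45))*53 = ((121 + 2*(-6*1)) + 427/(-45))*53 = ((121 + 2*(-6)) + 427*(-1/45))*53 = ((121 - 12) - 427/45)*53 = (109 - 427/45)*53 = (4478/45)*53 = 237334/45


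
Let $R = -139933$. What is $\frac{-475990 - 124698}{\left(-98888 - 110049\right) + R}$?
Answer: $\frac{300344}{174435} \approx 1.7218$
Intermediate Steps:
$\frac{-475990 - 124698}{\left(-98888 - 110049\right) + R} = \frac{-475990 - 124698}{\left(-98888 - 110049\right) - 139933} = - \frac{600688}{-208937 - 139933} = - \frac{600688}{-348870} = \left(-600688\right) \left(- \frac{1}{348870}\right) = \frac{300344}{174435}$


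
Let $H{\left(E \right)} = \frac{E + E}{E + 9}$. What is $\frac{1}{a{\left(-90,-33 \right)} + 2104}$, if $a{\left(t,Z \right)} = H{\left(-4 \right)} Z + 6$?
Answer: $\frac{5}{10814} \approx 0.00046236$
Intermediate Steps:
$H{\left(E \right)} = \frac{2 E}{9 + E}$
$a{\left(t,Z \right)} = 6 - \frac{8 Z}{5}$ ($a{\left(t,Z \right)} = 2 \left(-4\right) \frac{1}{9 - 4} Z + 6 = 2 \left(-4\right) \frac{1}{5} Z + 6 = - \frac{8 Z}{5} + 6 = 6 - \frac{8 Z}{5}$)
$\frac{1}{a{\left(-90,-33 \right)} + 2104} = \frac{1}{\left(6 - - \frac{264}{5}\right) + 2104} = \frac{1}{\left(6 + \frac{264}{5}\right) + 2104} = \frac{1}{\frac{294}{5} + 2104} = \frac{1}{\frac{10814}{5}} = \frac{5}{10814}$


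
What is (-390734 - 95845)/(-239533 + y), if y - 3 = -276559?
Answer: 486579/516089 ≈ 0.94282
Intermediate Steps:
y = -276556 (y = 3 - 276559 = -276556)
(-390734 - 95845)/(-239533 + y) = (-390734 - 95845)/(-239533 - 276556) = -486579/(-516089) = -486579*(-1/516089) = 486579/516089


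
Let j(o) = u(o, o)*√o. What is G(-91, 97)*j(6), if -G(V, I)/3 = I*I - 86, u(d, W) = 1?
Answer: -27969*√6 ≈ -68510.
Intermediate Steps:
G(V, I) = 258 - 3*I² (G(V, I) = -3*(I*I - 86) = -3*(I² - 86) = -3*(-86 + I²) = 258 - 3*I²)
j(o) = √o (j(o) = 1*√o = √o)
G(-91, 97)*j(6) = (258 - 3*97²)*√6 = (258 - 3*9409)*√6 = (258 - 28227)*√6 = -27969*√6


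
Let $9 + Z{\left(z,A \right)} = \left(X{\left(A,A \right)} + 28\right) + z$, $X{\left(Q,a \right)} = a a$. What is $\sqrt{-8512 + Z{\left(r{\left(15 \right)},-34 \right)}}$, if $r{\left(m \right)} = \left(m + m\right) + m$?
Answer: $2 i \sqrt{1823} \approx 85.393 i$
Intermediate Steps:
$X{\left(Q,a \right)} = a^{2}$
$r{\left(m \right)} = 3 m$ ($r{\left(m \right)} = 2 m + m = 3 m$)
$Z{\left(z,A \right)} = 19 + z + A^{2}$ ($Z{\left(z,A \right)} = -9 + \left(\left(A^{2} + 28\right) + z\right) = -9 + \left(\left(28 + A^{2}\right) + z\right) = -9 + \left(28 + z + A^{2}\right) = 19 + z + A^{2}$)
$\sqrt{-8512 + Z{\left(r{\left(15 \right)},-34 \right)}} = \sqrt{-8512 + \left(19 + 3 \cdot 15 + \left(-34\right)^{2}\right)} = \sqrt{-8512 + \left(19 + 45 + 1156\right)} = \sqrt{-8512 + 1220} = \sqrt{-7292} = 2 i \sqrt{1823}$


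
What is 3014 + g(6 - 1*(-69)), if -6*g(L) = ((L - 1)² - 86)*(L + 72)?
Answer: -129041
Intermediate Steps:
g(L) = -(-86 + (-1 + L)²)*(72 + L)/6 (g(L) = -((L - 1)² - 86)*(L + 72)/6 = -((-1 + L)² - 86)*(72 + L)/6 = -(-86 + (-1 + L)²)*(72 + L)/6)
3014 + g(6 - 1*(-69)) = 3014 + (1020 - 35*(6 - 1*(-69))²/3 - (6 - 1*(-69))³/6 + 229*(6 - 1*(-69))/6) = 3014 + (1020 - 35*(6 + 69)²/3 - (6 + 69)³/6 + 229*(6 + 69)/6) = 3014 + (1020 - 35/3*75² - ⅙*75³ + (229/6)*75) = 3014 + (1020 - 35/3*5625 - ⅙*421875 + 5725/2) = 3014 + (1020 - 65625 - 140625/2 + 5725/2) = 3014 - 132055 = -129041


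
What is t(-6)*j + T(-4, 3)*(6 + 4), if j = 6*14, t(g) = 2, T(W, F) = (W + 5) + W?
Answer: 138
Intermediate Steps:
T(W, F) = 5 + 2*W (T(W, F) = (5 + W) + W = 5 + 2*W)
j = 84
t(-6)*j + T(-4, 3)*(6 + 4) = 2*84 + (5 + 2*(-4))*(6 + 4) = 168 + (5 - 8)*10 = 168 - 3*10 = 168 - 30 = 138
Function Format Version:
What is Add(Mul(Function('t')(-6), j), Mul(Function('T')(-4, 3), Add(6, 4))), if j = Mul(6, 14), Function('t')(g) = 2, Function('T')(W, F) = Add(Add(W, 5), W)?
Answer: 138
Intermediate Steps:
Function('T')(W, F) = Add(5, Mul(2, W)) (Function('T')(W, F) = Add(Add(5, W), W) = Add(5, Mul(2, W)))
j = 84
Add(Mul(Function('t')(-6), j), Mul(Function('T')(-4, 3), Add(6, 4))) = Add(Mul(2, 84), Mul(Add(5, Mul(2, -4)), Add(6, 4))) = Add(168, Mul(Add(5, -8), 10)) = Add(168, Mul(-3, 10)) = Add(168, -30) = 138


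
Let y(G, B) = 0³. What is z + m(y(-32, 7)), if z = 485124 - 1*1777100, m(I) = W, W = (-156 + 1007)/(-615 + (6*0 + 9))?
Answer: -782938307/606 ≈ -1.2920e+6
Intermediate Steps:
y(G, B) = 0
W = -851/606 (W = 851/(-615 + (0 + 9)) = 851/(-615 + 9) = 851/(-606) = 851*(-1/606) = -851/606 ≈ -1.4043)
m(I) = -851/606
z = -1291976 (z = 485124 - 1777100 = -1291976)
z + m(y(-32, 7)) = -1291976 - 851/606 = -782938307/606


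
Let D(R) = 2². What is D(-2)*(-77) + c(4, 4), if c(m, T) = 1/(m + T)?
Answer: -2463/8 ≈ -307.88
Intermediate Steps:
D(R) = 4
c(m, T) = 1/(T + m)
D(-2)*(-77) + c(4, 4) = 4*(-77) + 1/(4 + 4) = -308 + 1/8 = -308 + ⅛ = -2463/8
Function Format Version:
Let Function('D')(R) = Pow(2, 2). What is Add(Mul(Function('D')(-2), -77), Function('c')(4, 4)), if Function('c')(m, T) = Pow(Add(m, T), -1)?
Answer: Rational(-2463, 8) ≈ -307.88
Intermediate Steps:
Function('D')(R) = 4
Function('c')(m, T) = Pow(Add(T, m), -1)
Add(Mul(Function('D')(-2), -77), Function('c')(4, 4)) = Add(Mul(4, -77), Pow(Add(4, 4), -1)) = Add(-308, Pow(8, -1)) = Add(-308, Rational(1, 8)) = Rational(-2463, 8)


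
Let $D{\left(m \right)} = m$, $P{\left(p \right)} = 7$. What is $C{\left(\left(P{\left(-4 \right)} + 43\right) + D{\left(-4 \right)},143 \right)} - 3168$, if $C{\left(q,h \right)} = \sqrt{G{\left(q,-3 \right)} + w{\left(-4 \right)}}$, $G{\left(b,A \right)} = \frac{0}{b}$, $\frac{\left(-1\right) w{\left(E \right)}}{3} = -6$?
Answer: $-3168 + 3 \sqrt{2} \approx -3163.8$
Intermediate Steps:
$w{\left(E \right)} = 18$ ($w{\left(E \right)} = \left(-3\right) \left(-6\right) = 18$)
$G{\left(b,A \right)} = 0$
$C{\left(q,h \right)} = 3 \sqrt{2}$ ($C{\left(q,h \right)} = \sqrt{0 + 18} = \sqrt{18} = 3 \sqrt{2}$)
$C{\left(\left(P{\left(-4 \right)} + 43\right) + D{\left(-4 \right)},143 \right)} - 3168 = 3 \sqrt{2} - 3168 = -3168 + 3 \sqrt{2}$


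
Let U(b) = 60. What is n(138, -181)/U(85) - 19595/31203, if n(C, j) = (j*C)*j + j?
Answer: 47020833737/624060 ≈ 75347.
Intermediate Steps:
n(C, j) = j + C*j**2 (n(C, j) = (C*j)*j + j = C*j**2 + j = j + C*j**2)
n(138, -181)/U(85) - 19595/31203 = -181*(1 + 138*(-181))/60 - 19595/31203 = -181*(1 - 24978)*(1/60) - 19595*1/31203 = -181*(-24977)*(1/60) - 19595/31203 = 4520837*(1/60) - 19595/31203 = 4520837/60 - 19595/31203 = 47020833737/624060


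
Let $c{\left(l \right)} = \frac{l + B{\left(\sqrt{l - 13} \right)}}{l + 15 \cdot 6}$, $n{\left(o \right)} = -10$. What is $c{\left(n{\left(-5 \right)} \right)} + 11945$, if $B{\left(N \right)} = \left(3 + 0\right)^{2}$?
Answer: $\frac{955599}{80} \approx 11945.0$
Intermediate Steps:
$B{\left(N \right)} = 9$ ($B{\left(N \right)} = 3^{2} = 9$)
$c{\left(l \right)} = \frac{9 + l}{90 + l}$ ($c{\left(l \right)} = \frac{l + 9}{l + 15 \cdot 6} = \frac{9 + l}{l + 90} = \frac{9 + l}{90 + l}$)
$c{\left(n{\left(-5 \right)} \right)} + 11945 = \frac{9 - 10}{90 - 10} + 11945 = \frac{1}{80} \left(-1\right) + 11945 = - \frac{1}{80} + 11945 = \frac{955599}{80}$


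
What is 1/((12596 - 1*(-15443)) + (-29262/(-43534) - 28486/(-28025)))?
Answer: 610020175/17105385775362 ≈ 3.5662e-5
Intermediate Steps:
1/((12596 - 1*(-15443)) + (-29262/(-43534) - 28486/(-28025))) = 1/((12596 + 15443) + (-29262*(-1/43534) - 28486*(-1/28025))) = 1/(28039 + (14631/21767 + 28486/28025)) = 1/(28039 + 1030088537/610020175) = 1/(17105385775362/610020175) = 610020175/17105385775362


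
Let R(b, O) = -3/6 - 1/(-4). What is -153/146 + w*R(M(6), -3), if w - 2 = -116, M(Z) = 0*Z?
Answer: 2004/73 ≈ 27.452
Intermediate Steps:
M(Z) = 0
R(b, O) = -¼ (R(b, O) = -3*⅙ - 1*(-¼) = -½ + ¼ = -¼)
w = -114 (w = 2 - 116 = -114)
-153/146 + w*R(M(6), -3) = -153/146 - 114*(-¼) = -153*1/146 + 57/2 = -153/146 + 57/2 = 2004/73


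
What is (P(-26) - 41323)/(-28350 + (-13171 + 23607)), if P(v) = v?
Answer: 41349/17914 ≈ 2.3082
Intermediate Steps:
(P(-26) - 41323)/(-28350 + (-13171 + 23607)) = (-26 - 41323)/(-28350 + (-13171 + 23607)) = -41349/(-28350 + 10436) = -41349/(-17914) = -41349*(-1/17914) = 41349/17914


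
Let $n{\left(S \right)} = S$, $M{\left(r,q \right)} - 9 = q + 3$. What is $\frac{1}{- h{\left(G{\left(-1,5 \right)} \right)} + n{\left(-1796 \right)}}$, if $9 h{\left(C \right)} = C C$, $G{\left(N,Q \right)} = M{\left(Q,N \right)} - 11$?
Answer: $- \frac{1}{1796} \approx -0.00055679$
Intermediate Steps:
$M{\left(r,q \right)} = 12 + q$ ($M{\left(r,q \right)} = 9 + \left(q + 3\right) = 9 + \left(3 + q\right) = 12 + q$)
$G{\left(N,Q \right)} = 1 + N$ ($G{\left(N,Q \right)} = \left(12 + N\right) - 11 = 1 + N$)
$h{\left(C \right)} = \frac{C^{2}}{9}$ ($h{\left(C \right)} = \frac{C C}{9} = \frac{C^{2}}{9}$)
$\frac{1}{- h{\left(G{\left(-1,5 \right)} \right)} + n{\left(-1796 \right)}} = \frac{1}{- \frac{\left(1 - 1\right)^{2}}{9} - 1796} = \frac{1}{- \frac{0^{2}}{9} - 1796} = \frac{1}{- \frac{0}{9} - 1796} = \frac{1}{\left(-1\right) 0 - 1796} = \frac{1}{0 - 1796} = \frac{1}{-1796} = - \frac{1}{1796}$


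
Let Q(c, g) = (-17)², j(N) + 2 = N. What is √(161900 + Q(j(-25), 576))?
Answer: 3*√18021 ≈ 402.73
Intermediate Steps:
j(N) = -2 + N
Q(c, g) = 289
√(161900 + Q(j(-25), 576)) = √(161900 + 289) = √162189 = 3*√18021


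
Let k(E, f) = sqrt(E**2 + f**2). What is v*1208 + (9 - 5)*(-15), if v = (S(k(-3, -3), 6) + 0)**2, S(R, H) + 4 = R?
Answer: 41012 - 28992*sqrt(2) ≈ 11.120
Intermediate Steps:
S(R, H) = -4 + R
v = (-4 + 3*sqrt(2))**2 (v = ((-4 + sqrt((-3)**2 + (-3)**2)) + 0)**2 = ((-4 + sqrt(9 + 9)) + 0)**2 = ((-4 + sqrt(18)) + 0)**2 = ((-4 + 3*sqrt(2)) + 0)**2 = (-4 + 3*sqrt(2))**2 ≈ 0.058874)
v*1208 + (9 - 5)*(-15) = (34 - 24*sqrt(2))*1208 + (9 - 5)*(-15) = (41072 - 28992*sqrt(2)) + 4*(-15) = (41072 - 28992*sqrt(2)) - 60 = 41012 - 28992*sqrt(2)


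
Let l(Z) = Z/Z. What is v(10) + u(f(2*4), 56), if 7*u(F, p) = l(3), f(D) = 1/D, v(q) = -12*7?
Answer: -587/7 ≈ -83.857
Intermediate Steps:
l(Z) = 1
v(q) = -84
u(F, p) = 1/7 (u(F, p) = (1/7)*1 = 1/7)
v(10) + u(f(2*4), 56) = -84 + 1/7 = -587/7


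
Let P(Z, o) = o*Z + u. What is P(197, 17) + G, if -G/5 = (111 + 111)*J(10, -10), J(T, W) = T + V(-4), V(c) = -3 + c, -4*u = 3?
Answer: 73/4 ≈ 18.250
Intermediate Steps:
u = -¾ (u = -¼*3 = -¾ ≈ -0.75000)
J(T, W) = -7 + T (J(T, W) = T + (-3 - 4) = T - 7 = -7 + T)
P(Z, o) = -¾ + Z*o (P(Z, o) = o*Z - ¾ = Z*o - ¾ = -¾ + Z*o)
G = -3330 (G = -5*(111 + 111)*(-7 + 10) = -1110*3 = -5*666 = -3330)
P(197, 17) + G = (-¾ + 197*17) - 3330 = (-¾ + 3349) - 3330 = 13393/4 - 3330 = 73/4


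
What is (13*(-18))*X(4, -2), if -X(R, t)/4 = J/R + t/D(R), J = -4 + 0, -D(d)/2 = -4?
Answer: -1170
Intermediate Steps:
D(d) = 8 (D(d) = -2*(-4) = 8)
J = -4
X(R, t) = 16/R - t/2 (X(R, t) = -4*(-4/R + t/8) = 16/R - t/2)
(13*(-18))*X(4, -2) = (13*(-18))*(16/4 - 1/2*(-2)) = -234*(16*(1/4) + 1) = -234*(4 + 1) = -234*5 = -1170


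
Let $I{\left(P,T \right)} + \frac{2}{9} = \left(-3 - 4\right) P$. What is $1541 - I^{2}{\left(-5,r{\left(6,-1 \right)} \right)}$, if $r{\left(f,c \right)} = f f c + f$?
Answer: $\frac{26852}{81} \approx 331.51$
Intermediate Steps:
$r{\left(f,c \right)} = f + c f^{2}$ ($r{\left(f,c \right)} = f^{2} c + f = c f^{2} + f = f + c f^{2}$)
$I{\left(P,T \right)} = - \frac{2}{9} - 7 P$ ($I{\left(P,T \right)} = - \frac{2}{9} + \left(-3 - 4\right) P = - \frac{2}{9} - 7 P$)
$1541 - I^{2}{\left(-5,r{\left(6,-1 \right)} \right)} = 1541 - \left(- \frac{2}{9} - -35\right)^{2} = 1541 - \left(- \frac{2}{9} + 35\right)^{2} = 1541 - \left(\frac{313}{9}\right)^{2} = 1541 - \frac{97969}{81} = \frac{26852}{81}$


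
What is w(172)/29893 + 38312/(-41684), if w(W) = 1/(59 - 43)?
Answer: -4581032043/4984239248 ≈ -0.91910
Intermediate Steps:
w(W) = 1/16
w(172)/29893 + 38312/(-41684) = (1/16)/29893 + 38312/(-41684) = (1/16)*(1/29893) + 38312*(-1/41684) = 1/478288 - 9578/10421 = -4581032043/4984239248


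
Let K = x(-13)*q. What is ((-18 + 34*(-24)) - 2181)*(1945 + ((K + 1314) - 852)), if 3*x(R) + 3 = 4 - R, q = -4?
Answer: -7200825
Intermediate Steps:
x(R) = 1/3 - R/3 (x(R) = -1 + (4 - R)/3 = -1 + (4/3 - R/3) = 1/3 - R/3)
K = -56/3 (K = (1/3 - 1/3*(-13))*(-4) = (1/3 + 13/3)*(-4) = (14/3)*(-4) = -56/3 ≈ -18.667)
((-18 + 34*(-24)) - 2181)*(1945 + ((K + 1314) - 852)) = ((-18 + 34*(-24)) - 2181)*(1945 + ((-56/3 + 1314) - 852)) = ((-18 - 816) - 2181)*(1945 + (3886/3 - 852)) = (-834 - 2181)*(1945 + 1330/3) = -3015*7165/3 = -7200825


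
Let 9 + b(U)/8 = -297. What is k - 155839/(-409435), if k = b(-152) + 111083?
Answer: 44479127064/409435 ≈ 1.0864e+5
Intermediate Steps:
b(U) = -2448 (b(U) = -72 + 8*(-297) = -72 - 2376 = -2448)
k = 108635 (k = -2448 + 111083 = 108635)
k - 155839/(-409435) = 108635 - 155839/(-409435) = 108635 - 155839*(-1/409435) = 108635 + 155839/409435 = 44479127064/409435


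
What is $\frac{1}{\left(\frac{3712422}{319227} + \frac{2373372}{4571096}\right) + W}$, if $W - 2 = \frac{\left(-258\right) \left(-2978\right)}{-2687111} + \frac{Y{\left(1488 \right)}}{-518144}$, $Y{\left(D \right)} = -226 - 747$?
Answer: $\frac{47853858868207372288}{663473291545054501689} \approx 0.072126$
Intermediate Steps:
$Y{\left(D \right)} = -973$ ($Y{\left(D \right)} = -226 - 747 = -973$)
$W = \frac{2389132972315}{1392310441984}$ ($W = 2 + \left(\frac{\left(-258\right) \left(-2978\right)}{-2687111} - \frac{973}{-518144}\right) = 2 + \left(768324 \left(- \frac{1}{2687111}\right) - - \frac{973}{518144}\right) = 2 + \left(- \frac{768324}{2687111} + \frac{973}{518144}\right) = 2 - \frac{395487911653}{1392310441984} = \frac{2389132972315}{1392310441984} \approx 1.7159$)
$\frac{1}{\left(\frac{3712422}{319227} + \frac{2373372}{4571096}\right) + W} = \frac{1}{\left(\frac{3712422}{319227} + \frac{2373372}{4571096}\right) + \frac{2389132972315}{1392310441984}} = \frac{1}{\left(3712422 \cdot \frac{1}{319227} + 2373372 \cdot \frac{1}{4571096}\right) + \frac{2389132972315}{1392310441984}} = \frac{1}{\left(\frac{1237474}{106409} + \frac{593343}{1142774}\right) + \frac{2389132972315}{1392310441984}} = \frac{1}{\frac{1477290148163}{121601438566} + \frac{2389132972315}{1392310441984}} = \frac{1}{\frac{663473291545054501689}{47853858868207372288}} = \frac{47853858868207372288}{663473291545054501689}$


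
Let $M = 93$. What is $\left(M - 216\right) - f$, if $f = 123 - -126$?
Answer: $-372$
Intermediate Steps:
$f = 249$ ($f = 123 + 126 = 249$)
$\left(M - 216\right) - f = \left(93 - 216\right) - 249 = -123 - 249 = -372$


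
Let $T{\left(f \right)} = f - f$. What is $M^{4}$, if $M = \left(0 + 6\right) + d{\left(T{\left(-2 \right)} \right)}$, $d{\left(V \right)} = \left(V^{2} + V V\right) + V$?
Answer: $1296$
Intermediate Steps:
$T{\left(f \right)} = 0$
$d{\left(V \right)} = V + 2 V^{2}$ ($d{\left(V \right)} = \left(V^{2} + V^{2}\right) + V = 2 V^{2} + V = V + 2 V^{2}$)
$M = 6$ ($M = \left(0 + 6\right) + 0 \left(1 + 2 \cdot 0\right) = 6 + 0 \left(1 + 0\right) = 6 + 0 \cdot 1 = 6 + 0 = 6$)
$M^{4} = 6^{4} = 1296$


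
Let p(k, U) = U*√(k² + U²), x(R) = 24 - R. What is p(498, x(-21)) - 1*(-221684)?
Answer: 221684 + 135*√27781 ≈ 2.4419e+5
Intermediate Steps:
p(k, U) = U*√(U² + k²)
p(498, x(-21)) - 1*(-221684) = (24 - 1*(-21))*√((24 - 1*(-21))² + 498²) - 1*(-221684) = (24 + 21)*√((24 + 21)² + 248004) + 221684 = 45*√(45² + 248004) + 221684 = 45*√(2025 + 248004) + 221684 = 45*√250029 + 221684 = 45*(3*√27781) + 221684 = 135*√27781 + 221684 = 221684 + 135*√27781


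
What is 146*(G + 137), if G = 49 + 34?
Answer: 32120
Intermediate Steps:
G = 83
146*(G + 137) = 146*(83 + 137) = 146*220 = 32120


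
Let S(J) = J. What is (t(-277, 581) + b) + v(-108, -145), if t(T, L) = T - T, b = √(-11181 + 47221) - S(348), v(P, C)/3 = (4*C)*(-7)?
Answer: 11832 + 2*√9010 ≈ 12022.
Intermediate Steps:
v(P, C) = -84*C (v(P, C) = 3*((4*C)*(-7)) = 3*(-28*C) = -84*C)
b = -348 + 2*√9010 (b = √(-11181 + 47221) - 1*348 = √36040 - 348 = 2*√9010 - 348 = -348 + 2*√9010 ≈ -158.16)
t(T, L) = 0
(t(-277, 581) + b) + v(-108, -145) = (0 + (-348 + 2*√9010)) - 84*(-145) = (-348 + 2*√9010) + 12180 = 11832 + 2*√9010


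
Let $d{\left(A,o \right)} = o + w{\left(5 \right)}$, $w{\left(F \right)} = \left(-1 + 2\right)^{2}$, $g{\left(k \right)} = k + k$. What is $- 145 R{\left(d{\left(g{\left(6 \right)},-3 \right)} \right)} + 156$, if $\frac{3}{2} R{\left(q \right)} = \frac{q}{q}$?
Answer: $\frac{178}{3} \approx 59.333$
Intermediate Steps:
$g{\left(k \right)} = 2 k$
$w{\left(F \right)} = 1$ ($w{\left(F \right)} = 1^{2} = 1$)
$d{\left(A,o \right)} = 1 + o$ ($d{\left(A,o \right)} = o + 1 = 1 + o$)
$R{\left(q \right)} = \frac{2}{3}$ ($R{\left(q \right)} = \frac{2 \frac{q}{q}}{3} = \frac{2}{3} \cdot 1 = \frac{2}{3}$)
$- 145 R{\left(d{\left(g{\left(6 \right)},-3 \right)} \right)} + 156 = \left(-145\right) \frac{2}{3} + 156 = - \frac{290}{3} + 156 = \frac{178}{3}$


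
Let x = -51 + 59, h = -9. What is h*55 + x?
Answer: -487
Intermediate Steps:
x = 8
h*55 + x = -9*55 + 8 = -495 + 8 = -487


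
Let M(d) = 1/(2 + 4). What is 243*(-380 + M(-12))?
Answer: -184599/2 ≈ -92300.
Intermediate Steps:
M(d) = 1/6
243*(-380 + M(-12)) = 243*(-380 + 1/6) = 243*(-2279/6) = -184599/2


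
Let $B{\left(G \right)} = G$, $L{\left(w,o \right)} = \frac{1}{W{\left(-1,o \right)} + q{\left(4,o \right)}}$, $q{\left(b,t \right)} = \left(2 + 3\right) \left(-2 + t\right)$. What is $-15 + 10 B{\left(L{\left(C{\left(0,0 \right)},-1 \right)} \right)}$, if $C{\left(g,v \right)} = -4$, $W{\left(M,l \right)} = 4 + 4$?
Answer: $- \frac{115}{7} \approx -16.429$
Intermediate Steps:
$W{\left(M,l \right)} = 8$
$q{\left(b,t \right)} = -10 + 5 t$ ($q{\left(b,t \right)} = 5 \left(-2 + t\right) = -10 + 5 t$)
$L{\left(w,o \right)} = \frac{1}{-2 + 5 o}$ ($L{\left(w,o \right)} = \frac{1}{8 + \left(-10 + 5 o\right)} = \frac{1}{-2 + 5 o}$)
$-15 + 10 B{\left(L{\left(C{\left(0,0 \right)},-1 \right)} \right)} = -15 + \frac{10}{-2 + 5 \left(-1\right)} = -15 + \frac{10}{-2 - 5} = -15 + \frac{10}{-7} = -15 + 10 \left(- \frac{1}{7}\right) = -15 - \frac{10}{7} = - \frac{115}{7}$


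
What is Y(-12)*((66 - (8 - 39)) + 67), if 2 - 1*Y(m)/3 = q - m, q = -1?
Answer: -4428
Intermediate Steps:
Y(m) = 9 + 3*m (Y(m) = 6 - 3*(-1 - m) = 6 + (3 + 3*m) = 9 + 3*m)
Y(-12)*((66 - (8 - 39)) + 67) = (9 + 3*(-12))*((66 - (8 - 39)) + 67) = (9 - 36)*((66 - 1*(-31)) + 67) = -27*((66 + 31) + 67) = -27*(97 + 67) = -27*164 = -4428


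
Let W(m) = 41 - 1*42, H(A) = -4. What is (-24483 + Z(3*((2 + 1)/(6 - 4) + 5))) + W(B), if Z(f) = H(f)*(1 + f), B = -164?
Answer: -24566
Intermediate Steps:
W(m) = -1 (W(m) = 41 - 42 = -1)
Z(f) = -4 - 4*f (Z(f) = -4*(1 + f) = -4 - 4*f)
(-24483 + Z(3*((2 + 1)/(6 - 4) + 5))) + W(B) = (-24483 + (-4 - 12*((2 + 1)/(6 - 4) + 5))) - 1 = (-24483 + (-4 - 12*(3/2 + 5))) - 1 = (-24483 + (-4 - 12*13/2)) - 1 = (-24483 + (-4 - 4*39/2)) - 1 = (-24483 + (-4 - 78)) - 1 = (-24483 - 82) - 1 = -24565 - 1 = -24566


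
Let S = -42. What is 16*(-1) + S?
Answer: -58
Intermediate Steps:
16*(-1) + S = 16*(-1) - 42 = -16 - 42 = -58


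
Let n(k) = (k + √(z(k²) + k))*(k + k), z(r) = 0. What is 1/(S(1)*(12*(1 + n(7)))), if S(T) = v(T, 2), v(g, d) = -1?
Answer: -33/33716 + 7*√7/50574 ≈ -0.00061256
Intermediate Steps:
n(k) = 2*k*(k + √k) (n(k) = (k + √(0 + k))*(k + k) = (k + √k)*(2*k) = 2*k*(k + √k))
S(T) = -1
1/(S(1)*(12*(1 + n(7)))) = 1/(-12*(1 + 2*7*(7 + √7))) = 1/(-12*(1 + (98 + 14*√7))) = 1/(-12*(99 + 14*√7)) = 1/(-(1188 + 168*√7)) = 1/(-1188 - 168*√7)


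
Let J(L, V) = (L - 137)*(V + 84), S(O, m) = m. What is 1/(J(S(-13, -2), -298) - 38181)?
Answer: -1/8435 ≈ -0.00011855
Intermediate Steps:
J(L, V) = (-137 + L)*(84 + V)
1/(J(S(-13, -2), -298) - 38181) = 1/((-11508 - 137*(-298) + 84*(-2) - 2*(-298)) - 38181) = 1/((-11508 + 40826 - 168 + 596) - 38181) = 1/(29746 - 38181) = 1/(-8435) = -1/8435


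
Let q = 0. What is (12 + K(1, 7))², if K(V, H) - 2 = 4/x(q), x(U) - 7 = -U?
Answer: 10404/49 ≈ 212.33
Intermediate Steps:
x(U) = 7 - U
K(V, H) = 18/7 (K(V, H) = 2 + 4/(7 - 1*0) = 2 + 4/(7 + 0) = 2 + 4/7 = 18/7)
(12 + K(1, 7))² = (12 + 18/7)² = (102/7)² = 10404/49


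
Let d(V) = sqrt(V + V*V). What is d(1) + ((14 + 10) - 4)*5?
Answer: 100 + sqrt(2) ≈ 101.41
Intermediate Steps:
d(V) = sqrt(V + V**2)
d(1) + ((14 + 10) - 4)*5 = sqrt(1*(1 + 1)) + ((14 + 10) - 4)*5 = sqrt(1*2) + (24 - 4)*5 = sqrt(2) + 20*5 = sqrt(2) + 100 = 100 + sqrt(2)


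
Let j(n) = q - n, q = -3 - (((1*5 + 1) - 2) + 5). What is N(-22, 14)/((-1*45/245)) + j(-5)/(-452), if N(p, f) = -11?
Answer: 243691/4068 ≈ 59.904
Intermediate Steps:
q = -12 (q = -3 - (((5 + 1) - 2) + 5) = -3 - ((6 - 2) + 5) = -3 - (4 + 5) = -3 - 1*9 = -3 - 9 = -12)
j(n) = -12 - n
N(-22, 14)/((-1*45/245)) + j(-5)/(-452) = -11/(-1*45/245) + (-12 - 1*(-5))/(-452) = -11/((-45*1/245)) + (-12 + 5)*(-1/452) = -11/(-9/49) - 7*(-1/452) = -11*(-49/9) + 7/452 = 539/9 + 7/452 = 243691/4068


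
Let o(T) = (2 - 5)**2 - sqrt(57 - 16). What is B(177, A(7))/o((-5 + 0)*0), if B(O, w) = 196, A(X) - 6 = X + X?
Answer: 441/10 + 49*sqrt(41)/10 ≈ 75.475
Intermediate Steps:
A(X) = 6 + 2*X (A(X) = 6 + (X + X) = 6 + 2*X)
o(T) = 9 - sqrt(41) (o(T) = (-3)**2 - sqrt(41) = 9 - sqrt(41))
B(177, A(7))/o((-5 + 0)*0) = 196/(9 - sqrt(41))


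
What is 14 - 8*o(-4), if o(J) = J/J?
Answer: 6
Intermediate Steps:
o(J) = 1
14 - 8*o(-4) = 14 - 8*1 = 14 - 8 = 6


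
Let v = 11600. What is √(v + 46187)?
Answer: √57787 ≈ 240.39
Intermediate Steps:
√(v + 46187) = √(11600 + 46187) = √57787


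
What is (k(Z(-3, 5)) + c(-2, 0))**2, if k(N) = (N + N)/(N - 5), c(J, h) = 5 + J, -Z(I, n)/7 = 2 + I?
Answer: 100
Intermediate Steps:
Z(I, n) = -14 - 7*I (Z(I, n) = -7*(2 + I) = -14 - 7*I)
k(N) = 2*N/(-5 + N) (k(N) = (2*N)/(-5 + N) = 2*N/(-5 + N))
(k(Z(-3, 5)) + c(-2, 0))**2 = (2*(-14 - 7*(-3))/(-5 + (-14 - 7*(-3))) + (5 - 2))**2 = (2*(-14 + 21)/(-5 + (-14 + 21)) + 3)**2 = (2*7/(-5 + 7) + 3)**2 = (2*7/2 + 3)**2 = (2*7*(1/2) + 3)**2 = (7 + 3)**2 = 10**2 = 100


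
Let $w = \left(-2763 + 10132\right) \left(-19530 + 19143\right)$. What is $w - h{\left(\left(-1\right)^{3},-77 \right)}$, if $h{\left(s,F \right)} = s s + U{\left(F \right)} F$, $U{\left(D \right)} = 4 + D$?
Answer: $-2857425$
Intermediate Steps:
$h{\left(s,F \right)} = s^{2} + F \left(4 + F\right)$ ($h{\left(s,F \right)} = s s + \left(4 + F\right) F = s^{2} + F \left(4 + F\right)$)
$w = -2851803$ ($w = 7369 \left(-387\right) = -2851803$)
$w - h{\left(\left(-1\right)^{3},-77 \right)} = -2851803 - \left(\left(\left(-1\right)^{3}\right)^{2} - 77 \left(4 - 77\right)\right) = -2851803 - \left(\left(-1\right)^{2} - -5621\right) = -2851803 - \left(1 + 5621\right) = -2851803 - 5622 = -2857425$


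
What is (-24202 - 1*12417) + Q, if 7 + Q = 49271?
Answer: 12645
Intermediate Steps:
Q = 49264 (Q = -7 + 49271 = 49264)
(-24202 - 1*12417) + Q = (-24202 - 1*12417) + 49264 = (-24202 - 12417) + 49264 = -36619 + 49264 = 12645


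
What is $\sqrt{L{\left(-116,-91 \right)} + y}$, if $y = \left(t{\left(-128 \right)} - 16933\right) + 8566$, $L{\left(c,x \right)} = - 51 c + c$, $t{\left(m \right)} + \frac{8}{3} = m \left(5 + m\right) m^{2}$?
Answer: $\frac{\sqrt{2321524137}}{3} \approx 16061.0$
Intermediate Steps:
$t{\left(m \right)} = - \frac{8}{3} + m^{3} \left(5 + m\right)$ ($t{\left(m \right)} = - \frac{8}{3} + m \left(5 + m\right) m^{2} = - \frac{8}{3} + m^{3} \left(5 + m\right)$)
$L{\left(c,x \right)} = - 50 c$
$y = \frac{773823979}{3}$ ($y = \left(\left(- \frac{8}{3} + \left(-128\right)^{4} + 5 \left(-128\right)^{3}\right) - 16933\right) + 8566 = \left(\left(- \frac{8}{3} + 268435456 + 5 \left(-2097152\right)\right) - 16933\right) + 8566 = \left(\left(- \frac{8}{3} + 268435456 - 10485760\right) - 16933\right) + 8566 = \left(\frac{773849080}{3} - 16933\right) + 8566 = \frac{773798281}{3} + 8566 = \frac{773823979}{3} \approx 2.5794 \cdot 10^{8}$)
$\sqrt{L{\left(-116,-91 \right)} + y} = \sqrt{\left(-50\right) \left(-116\right) + \frac{773823979}{3}} = \sqrt{5800 + \frac{773823979}{3}} = \sqrt{\frac{773841379}{3}} = \frac{\sqrt{2321524137}}{3}$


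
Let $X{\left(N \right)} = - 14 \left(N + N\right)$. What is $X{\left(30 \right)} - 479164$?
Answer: $-480004$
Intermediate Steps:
$X{\left(N \right)} = - 28 N$ ($X{\left(N \right)} = - 14 \cdot 2 N = - 28 N$)
$X{\left(30 \right)} - 479164 = \left(-28\right) 30 - 479164 = -840 - 479164 = -480004$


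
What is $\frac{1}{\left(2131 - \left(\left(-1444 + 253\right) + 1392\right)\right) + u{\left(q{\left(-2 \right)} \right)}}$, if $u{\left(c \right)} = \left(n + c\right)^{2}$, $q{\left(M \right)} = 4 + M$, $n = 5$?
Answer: $\frac{1}{1979} \approx 0.00050531$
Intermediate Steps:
$u{\left(c \right)} = \left(5 + c\right)^{2}$
$\frac{1}{\left(2131 - \left(\left(-1444 + 253\right) + 1392\right)\right) + u{\left(q{\left(-2 \right)} \right)}} = \frac{1}{\left(2131 - \left(\left(-1444 + 253\right) + 1392\right)\right) + \left(5 + \left(4 - 2\right)\right)^{2}} = \frac{1}{\left(2131 - \left(-1191 + 1392\right)\right) + \left(5 + 2\right)^{2}} = \frac{1}{\left(2131 - 201\right) + 7^{2}} = \frac{1}{\left(2131 - 201\right) + 49} = \frac{1}{1930 + 49} = \frac{1}{1979}$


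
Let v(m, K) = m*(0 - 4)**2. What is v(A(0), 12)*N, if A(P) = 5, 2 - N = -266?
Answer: 21440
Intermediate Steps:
N = 268 (N = 2 - 1*(-266) = 2 + 266 = 268)
v(m, K) = 16*m (v(m, K) = m*(-4)**2 = m*16 = 16*m)
v(A(0), 12)*N = (16*5)*268 = 80*268 = 21440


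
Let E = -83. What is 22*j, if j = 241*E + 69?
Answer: -438548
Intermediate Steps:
j = -19934 (j = 241*(-83) + 69 = -20003 + 69 = -19934)
22*j = 22*(-19934) = -438548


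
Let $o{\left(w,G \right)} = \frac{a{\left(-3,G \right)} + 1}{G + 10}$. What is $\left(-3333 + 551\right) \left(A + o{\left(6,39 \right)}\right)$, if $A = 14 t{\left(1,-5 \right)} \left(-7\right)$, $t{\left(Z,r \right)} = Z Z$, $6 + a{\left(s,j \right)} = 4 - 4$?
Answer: $\frac{13373074}{49} \approx 2.7292 \cdot 10^{5}$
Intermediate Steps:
$a{\left(s,j \right)} = -6$ ($a{\left(s,j \right)} = -6 + \left(4 - 4\right) = -6 + 0 = -6$)
$o{\left(w,G \right)} = - \frac{5}{10 + G}$ ($o{\left(w,G \right)} = \frac{-6 + 1}{G + 10} = - \frac{5}{10 + G}$)
$t{\left(Z,r \right)} = Z^{2}$
$A = -98$ ($A = 14 \cdot 1^{2} \left(-7\right) = 14 \cdot 1 \left(-7\right) = 14 \left(-7\right) = -98$)
$\left(-3333 + 551\right) \left(A + o{\left(6,39 \right)}\right) = \left(-3333 + 551\right) \left(-98 - \frac{5}{10 + 39}\right) = - 2782 \left(-98 - \frac{5}{49}\right) = \left(-2782\right) \left(- \frac{4807}{49}\right) = \frac{13373074}{49}$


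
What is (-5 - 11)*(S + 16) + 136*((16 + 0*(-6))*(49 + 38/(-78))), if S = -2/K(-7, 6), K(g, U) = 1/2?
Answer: 4109504/39 ≈ 1.0537e+5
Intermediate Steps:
K(g, U) = 1/2
S = -4 (S = -2/1/2 = -2*2 = -4)
(-5 - 11)*(S + 16) + 136*((16 + 0*(-6))*(49 + 38/(-78))) = (-5 - 11)*(-4 + 16) + 136*((16 + 0*(-6))*(49 + 38/(-78))) = -16*12 + 136*((16 + 0)*(49 + 38*(-1/78))) = -192 + 136*(16*(49 - 19/39)) = -192 + 136*(16*(1892/39)) = -192 + 136*(30272/39) = -192 + 4116992/39 = 4109504/39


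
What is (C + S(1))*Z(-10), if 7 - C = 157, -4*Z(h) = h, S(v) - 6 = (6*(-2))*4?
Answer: -480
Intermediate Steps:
S(v) = -42 (S(v) = 6 + (6*(-2))*4 = 6 - 12*4 = 6 - 48 = -42)
Z(h) = -h/4
C = -150 (C = 7 - 1*157 = 7 - 157 = -150)
(C + S(1))*Z(-10) = (-150 - 42)*(-¼*(-10)) = -192*5/2 = -480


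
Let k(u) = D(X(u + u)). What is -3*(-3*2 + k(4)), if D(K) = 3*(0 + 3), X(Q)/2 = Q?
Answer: -9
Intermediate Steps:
X(Q) = 2*Q
D(K) = 9 (D(K) = 3*3 = 9)
k(u) = 9
-3*(-3*2 + k(4)) = -3*(-3*2 + 9) = -3*(-6 + 9) = -3*3 = -9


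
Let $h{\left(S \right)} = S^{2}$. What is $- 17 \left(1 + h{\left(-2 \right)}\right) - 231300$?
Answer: $-231385$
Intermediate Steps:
$- 17 \left(1 + h{\left(-2 \right)}\right) - 231300 = - 17 \left(1 + \left(-2\right)^{2}\right) - 231300 = - 17 \left(1 + 4\right) - 231300 = \left(-17\right) 5 - 231300 = -85 - 231300 = -231385$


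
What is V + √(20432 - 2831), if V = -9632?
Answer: -9632 + √17601 ≈ -9499.3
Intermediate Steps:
V + √(20432 - 2831) = -9632 + √(20432 - 2831) = -9632 + √17601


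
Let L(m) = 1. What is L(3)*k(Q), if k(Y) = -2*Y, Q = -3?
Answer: 6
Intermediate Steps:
L(3)*k(Q) = 1*(-2*(-3)) = 1*6 = 6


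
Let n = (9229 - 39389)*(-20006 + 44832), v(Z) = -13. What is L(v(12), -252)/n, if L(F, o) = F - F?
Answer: 0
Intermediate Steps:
L(F, o) = 0
n = -748752160 (n = -30160*24826 = -748752160)
L(v(12), -252)/n = 0/(-748752160) = 0*(-1/748752160) = 0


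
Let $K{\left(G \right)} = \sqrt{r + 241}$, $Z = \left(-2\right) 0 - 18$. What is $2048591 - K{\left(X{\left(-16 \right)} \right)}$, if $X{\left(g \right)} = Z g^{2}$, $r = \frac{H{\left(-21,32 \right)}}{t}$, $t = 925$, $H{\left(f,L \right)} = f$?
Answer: $2048591 - \frac{2 \sqrt{2061862}}{185} \approx 2.0486 \cdot 10^{6}$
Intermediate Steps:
$Z = -18$ ($Z = 0 - 18 = -18$)
$r = - \frac{21}{925} \approx -0.022703$
$X{\left(g \right)} = - 18 g^{2}$
$K{\left(G \right)} = \frac{2 \sqrt{2061862}}{185}$ ($K{\left(G \right)} = \sqrt{- \frac{21}{925} + 241} = \sqrt{\frac{222904}{925}} = \frac{2 \sqrt{2061862}}{185}$)
$2048591 - K{\left(X{\left(-16 \right)} \right)} = 2048591 - \frac{2 \sqrt{2061862}}{185}$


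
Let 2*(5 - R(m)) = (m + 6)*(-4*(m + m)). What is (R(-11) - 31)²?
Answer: 37636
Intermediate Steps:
R(m) = 5 + 4*m*(6 + m) (R(m) = 5 - (m + 6)*(-4*(m + m))/2 = 5 - (6 + m)*(-8*m)/2 = 5 - (-4)*m*(6 + m) = 5 + 4*m*(6 + m))
(R(-11) - 31)² = ((5 + 4*(-11)² + 24*(-11)) - 31)² = ((5 + 4*121 - 264) - 31)² = ((5 + 484 - 264) - 31)² = (225 - 31)² = 194² = 37636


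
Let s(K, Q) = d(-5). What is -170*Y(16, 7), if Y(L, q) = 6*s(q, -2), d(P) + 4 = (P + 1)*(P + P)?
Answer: -36720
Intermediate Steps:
d(P) = -4 + 2*P*(1 + P) (d(P) = -4 + (P + 1)*(P + P) = -4 + (1 + P)*(2*P) = -4 + 2*P*(1 + P))
s(K, Q) = 36 (s(K, Q) = -4 + 2*(-5) + 2*(-5)**2 = -4 - 10 + 2*25 = -4 - 10 + 50 = 36)
Y(L, q) = 216 (Y(L, q) = 6*36 = 216)
-170*Y(16, 7) = -170*216 = -36720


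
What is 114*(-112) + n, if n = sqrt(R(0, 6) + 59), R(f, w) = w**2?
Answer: -12768 + sqrt(95) ≈ -12758.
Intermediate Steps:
n = sqrt(95) (n = sqrt(6**2 + 59) = sqrt(36 + 59) = sqrt(95) ≈ 9.7468)
114*(-112) + n = 114*(-112) + sqrt(95) = -12768 + sqrt(95)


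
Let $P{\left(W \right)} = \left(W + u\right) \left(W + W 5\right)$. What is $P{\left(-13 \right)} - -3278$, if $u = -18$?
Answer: $5696$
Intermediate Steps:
$P{\left(W \right)} = 6 W \left(-18 + W\right)$ ($P{\left(W \right)} = \left(W - 18\right) \left(W + W 5\right) = \left(-18 + W\right) \left(W + 5 W\right) = \left(-18 + W\right) 6 W = 6 W \left(-18 + W\right)$)
$P{\left(-13 \right)} - -3278 = 6 \left(-13\right) \left(-18 - 13\right) - -3278 = 6 \left(-13\right) \left(-31\right) + 3278 = 2418 + 3278 = 5696$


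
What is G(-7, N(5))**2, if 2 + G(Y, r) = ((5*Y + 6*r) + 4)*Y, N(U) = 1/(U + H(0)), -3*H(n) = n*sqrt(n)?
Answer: 1067089/25 ≈ 42684.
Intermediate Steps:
H(n) = -n**(3/2)/3 (H(n) = -n*sqrt(n)/3 = -n**(3/2)/3)
N(U) = 1/U (N(U) = 1/(U - 0**(3/2)/3) = 1/(U - 1/3*0) = 1/(U + 0) = 1/U)
G(Y, r) = -2 + Y*(4 + 5*Y + 6*r) (G(Y, r) = -2 + ((5*Y + 6*r) + 4)*Y = -2 + (4 + 5*Y + 6*r)*Y = -2 + Y*(4 + 5*Y + 6*r))
G(-7, N(5))**2 = (-2 + 4*(-7) + 5*(-7)**2 + 6*(-7)/5)**2 = (-2 - 28 + 5*49 + 6*(-7)*(1/5))**2 = (-2 - 28 + 245 - 42/5)**2 = (1033/5)**2 = 1067089/25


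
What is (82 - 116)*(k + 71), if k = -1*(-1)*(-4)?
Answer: -2278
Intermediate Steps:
k = -4 (k = 1*(-4) = -4)
(82 - 116)*(k + 71) = (82 - 116)*(-4 + 71) = -34*67 = -2278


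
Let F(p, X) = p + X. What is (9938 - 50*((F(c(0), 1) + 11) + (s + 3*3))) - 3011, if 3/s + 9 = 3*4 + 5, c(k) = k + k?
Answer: 23433/4 ≈ 5858.3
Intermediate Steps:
c(k) = 2*k
s = 3/8 (s = 3/(-9 + (3*4 + 5)) = 3/(-9 + (12 + 5)) = 3/(-9 + 17) = 3/8 ≈ 0.37500)
F(p, X) = X + p
(9938 - 50*((F(c(0), 1) + 11) + (s + 3*3))) - 3011 = (9938 - 50*(((1 + 2*0) + 11) + (3/8 + 3*3))) - 3011 = (9938 - 50*(((1 + 0) + 11) + (3/8 + 9))) - 3011 = (9938 - 50*((1 + 11) + 75/8)) - 3011 = (9938 - 50*(12 + 75/8)) - 3011 = (9938 - 50*171/8) - 3011 = (9938 - 4275/4) - 3011 = 35477/4 - 3011 = 23433/4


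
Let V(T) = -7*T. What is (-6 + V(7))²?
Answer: 3025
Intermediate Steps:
(-6 + V(7))² = (-6 - 7*7)² = (-6 - 49)² = (-55)² = 3025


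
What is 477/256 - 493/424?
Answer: 9505/13568 ≈ 0.70055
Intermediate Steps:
477/256 - 493/424 = 9505/13568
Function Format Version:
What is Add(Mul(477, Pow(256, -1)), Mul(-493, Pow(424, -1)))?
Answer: Rational(9505, 13568) ≈ 0.70055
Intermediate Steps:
Add(Mul(477, Pow(256, -1)), Mul(-493, Pow(424, -1))) = Add(Mul(477, Rational(1, 256)), Mul(-493, Rational(1, 424))) = Add(Rational(477, 256), Rational(-493, 424)) = Rational(9505, 13568)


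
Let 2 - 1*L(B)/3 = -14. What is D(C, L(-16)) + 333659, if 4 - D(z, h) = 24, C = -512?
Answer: 333639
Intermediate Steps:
L(B) = 48 (L(B) = 6 - 3*(-14) = 6 + 42 = 48)
D(z, h) = -20 (D(z, h) = 4 - 1*24 = 4 - 24 = -20)
D(C, L(-16)) + 333659 = -20 + 333659 = 333639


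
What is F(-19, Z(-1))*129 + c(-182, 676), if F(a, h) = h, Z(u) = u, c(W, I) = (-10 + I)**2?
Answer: 443427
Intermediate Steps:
F(-19, Z(-1))*129 + c(-182, 676) = -1*129 + (-10 + 676)**2 = -129 + 666**2 = -129 + 443556 = 443427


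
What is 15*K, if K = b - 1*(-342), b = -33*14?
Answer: -1800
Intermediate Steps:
b = -462
K = -120 (K = -462 - 1*(-342) = -462 + 342 = -120)
15*K = 15*(-120) = -1800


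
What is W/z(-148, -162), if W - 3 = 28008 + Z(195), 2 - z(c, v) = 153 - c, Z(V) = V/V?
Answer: -28012/299 ≈ -93.686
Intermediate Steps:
Z(V) = 1
z(c, v) = -151 + c (z(c, v) = 2 - (153 - c) = 2 + (-153 + c) = -151 + c)
W = 28012 (W = 3 + (28008 + 1) = 3 + 28009 = 28012)
W/z(-148, -162) = 28012/(-151 - 148) = 28012/(-299) = 28012*(-1/299) = -28012/299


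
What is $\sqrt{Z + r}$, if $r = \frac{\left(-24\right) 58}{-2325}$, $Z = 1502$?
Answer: $\frac{\sqrt{36099934}}{155} \approx 38.763$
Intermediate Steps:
$r = \frac{464}{775}$ ($r = \left(-1392\right) \left(- \frac{1}{2325}\right) = \frac{464}{775} \approx 0.59871$)
$\sqrt{Z + r} = \sqrt{1502 + \frac{464}{775}} = \sqrt{\frac{1164514}{775}} = \frac{\sqrt{36099934}}{155}$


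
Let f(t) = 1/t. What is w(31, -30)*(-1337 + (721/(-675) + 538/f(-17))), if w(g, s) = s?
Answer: 14153492/45 ≈ 3.1452e+5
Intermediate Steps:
w(31, -30)*(-1337 + (721/(-675) + 538/f(-17))) = -30*(-1337 + (721/(-675) + 538/(1/(-17)))) = -30*(-1337 + (721*(-1/675) + 538/(-1/17))) = -30*(-1337 + (-721/675 + 538*(-17))) = -30*(-1337 + (-721/675 - 9146)) = -30*(-1337 - 6174271/675) = -30*(-7076746/675) = 14153492/45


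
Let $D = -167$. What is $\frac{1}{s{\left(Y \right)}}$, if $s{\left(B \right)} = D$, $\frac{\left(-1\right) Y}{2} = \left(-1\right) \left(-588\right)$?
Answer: $- \frac{1}{167} \approx -0.005988$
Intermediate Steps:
$Y = -1176$ ($Y = - 2 \left(\left(-1\right) \left(-588\right)\right) = \left(-2\right) 588 = -1176$)
$s{\left(B \right)} = -167$
$\frac{1}{s{\left(Y \right)}} = \frac{1}{-167} = - \frac{1}{167}$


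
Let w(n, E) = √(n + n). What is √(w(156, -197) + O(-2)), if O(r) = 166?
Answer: √(166 + 2*√78) ≈ 13.552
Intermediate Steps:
w(n, E) = √2*√n (w(n, E) = √(2*n) = √2*√n)
√(w(156, -197) + O(-2)) = √(√2*√156 + 166) = √(√2*(2*√39) + 166) = √(2*√78 + 166) = √(166 + 2*√78)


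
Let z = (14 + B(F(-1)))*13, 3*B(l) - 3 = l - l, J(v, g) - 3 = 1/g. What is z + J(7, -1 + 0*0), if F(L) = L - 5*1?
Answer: 197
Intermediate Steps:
F(L) = -5 + L (F(L) = L - 5 = -5 + L)
J(v, g) = 3 + 1/g
B(l) = 1 (B(l) = 1 + (l - l)/3 = 1 + (⅓)*0 = 1 + 0 = 1)
z = 195 (z = (14 + 1)*13 = 15*13 = 195)
z + J(7, -1 + 0*0) = 195 + (3 + 1/(-1 + 0*0)) = 195 + (3 + 1/(-1 + 0)) = 195 + (3 + 1/(-1)) = 195 + (3 - 1) = 195 + 2 = 197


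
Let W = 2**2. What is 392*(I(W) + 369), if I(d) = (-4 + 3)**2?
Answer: 145040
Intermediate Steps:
W = 4
I(d) = 1 (I(d) = (-1)**2 = 1)
392*(I(W) + 369) = 392*(1 + 369) = 392*370 = 145040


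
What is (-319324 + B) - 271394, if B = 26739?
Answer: -563979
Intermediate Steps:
(-319324 + B) - 271394 = (-319324 + 26739) - 271394 = -292585 - 271394 = -563979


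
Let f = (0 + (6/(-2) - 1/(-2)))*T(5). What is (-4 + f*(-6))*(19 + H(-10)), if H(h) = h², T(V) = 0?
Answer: -476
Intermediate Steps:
f = 0 (f = (0 + (6/(-2) - 1/(-2)))*0 = (0 + (6*(-½) - 1*(-½)))*0 = (0 + (-3 + ½))*0 = (0 - 5/2)*0 = -5/2*0 = 0)
(-4 + f*(-6))*(19 + H(-10)) = (-4 + 0*(-6))*(19 + (-10)²) = (-4 + 0)*(19 + 100) = -4*119 = -476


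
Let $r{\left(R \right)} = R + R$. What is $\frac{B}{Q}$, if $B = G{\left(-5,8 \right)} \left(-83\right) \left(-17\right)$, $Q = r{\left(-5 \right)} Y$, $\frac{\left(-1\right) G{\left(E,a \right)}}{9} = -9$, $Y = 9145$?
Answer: $- \frac{114291}{91450} \approx -1.2498$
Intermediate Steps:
$G{\left(E,a \right)} = 81$ ($G{\left(E,a \right)} = \left(-9\right) \left(-9\right) = 81$)
$r{\left(R \right)} = 2 R$
$Q = -91450$ ($Q = 2 \left(-5\right) 9145 = \left(-10\right) 9145 = -91450$)
$B = 114291$ ($B = 81 \left(-83\right) \left(-17\right) = \left(-6723\right) \left(-17\right) = 114291$)
$\frac{B}{Q} = \frac{114291}{-91450} = 114291 \left(- \frac{1}{91450}\right) = - \frac{114291}{91450}$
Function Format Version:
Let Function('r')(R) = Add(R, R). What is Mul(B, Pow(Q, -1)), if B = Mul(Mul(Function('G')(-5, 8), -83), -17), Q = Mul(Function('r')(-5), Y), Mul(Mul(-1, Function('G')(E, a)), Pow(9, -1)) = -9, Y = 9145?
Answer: Rational(-114291, 91450) ≈ -1.2498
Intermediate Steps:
Function('G')(E, a) = 81 (Function('G')(E, a) = Mul(-9, -9) = 81)
Function('r')(R) = Mul(2, R)
Q = -91450 (Q = Mul(Mul(2, -5), 9145) = Mul(-10, 9145) = -91450)
B = 114291 (B = Mul(Mul(81, -83), -17) = Mul(-6723, -17) = 114291)
Mul(B, Pow(Q, -1)) = Mul(114291, Pow(-91450, -1)) = Mul(114291, Rational(-1, 91450)) = Rational(-114291, 91450)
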